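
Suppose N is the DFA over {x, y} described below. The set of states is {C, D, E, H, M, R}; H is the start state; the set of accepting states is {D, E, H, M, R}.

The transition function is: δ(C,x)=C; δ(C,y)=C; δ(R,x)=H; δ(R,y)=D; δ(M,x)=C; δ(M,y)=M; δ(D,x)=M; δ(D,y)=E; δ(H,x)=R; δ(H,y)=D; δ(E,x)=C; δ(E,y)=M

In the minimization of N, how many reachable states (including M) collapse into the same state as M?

Every state is reachable, so we keep all 6.
Initial partition by acceptance: {D,E,H,M,R} | {C}.
Refine {D,E,H,M,R} on symbol x: members go to different blocks, giving {D,H,R} and {E,M}.
Refine {D,H,R} on symbol x: members go to different blocks, giving {H,R} and {D}.
No further refinement is possible. Final partition (4 blocks): {H,R} | {C} | {E,M} | {D}.
The equivalence class containing M is {E,M}, of size 2.

2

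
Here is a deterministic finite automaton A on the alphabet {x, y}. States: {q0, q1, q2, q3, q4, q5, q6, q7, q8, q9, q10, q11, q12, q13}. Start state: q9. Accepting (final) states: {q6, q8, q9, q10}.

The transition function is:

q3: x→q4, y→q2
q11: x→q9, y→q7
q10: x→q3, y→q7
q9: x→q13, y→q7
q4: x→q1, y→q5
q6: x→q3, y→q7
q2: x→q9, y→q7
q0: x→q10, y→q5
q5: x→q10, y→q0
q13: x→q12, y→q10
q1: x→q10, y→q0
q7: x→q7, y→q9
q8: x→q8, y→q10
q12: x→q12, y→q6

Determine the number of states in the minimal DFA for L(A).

Reachable states from the start: {q0,q1,q2,q3,q4,q5,q6,q7,q9,q10,q12,q13}. Unreachable: {q8,q11} — drop them.
P0 = {q6,q9,q10} | {q0,q1,q2,q3,q4,q5,q7,q12,q13}.
Split {q0,q1,q2,q3,q4,q5,q7,q12,q13} by δ(·,x) → {q3,q4,q7,q12,q13} and {q0,q1,q2,q5}.
Split {q3,q4,q7,q12,q13} by δ(·,x) → {q3,q7,q12,q13} and {q4}.
On input x, block {q3,q7,q12,q13} splits into {q7,q12,q13} and {q3}.
Refine {q6,q9,q10} on symbol x: members go to different blocks, giving {q6,q10} and {q9}.
Split {q7,q12,q13} by δ(·,y) → {q12,q13} and {q7}.
Refine {q0,q1,q2,q5} on symbol x: members go to different blocks, giving {q0,q1,q5} and {q2}.
No further refinement is possible. Final partition (8 blocks): {q6,q10} | {q12,q13} | {q0,q1,q5} | {q4} | {q3} | {q9} | {q7} | {q2}.

8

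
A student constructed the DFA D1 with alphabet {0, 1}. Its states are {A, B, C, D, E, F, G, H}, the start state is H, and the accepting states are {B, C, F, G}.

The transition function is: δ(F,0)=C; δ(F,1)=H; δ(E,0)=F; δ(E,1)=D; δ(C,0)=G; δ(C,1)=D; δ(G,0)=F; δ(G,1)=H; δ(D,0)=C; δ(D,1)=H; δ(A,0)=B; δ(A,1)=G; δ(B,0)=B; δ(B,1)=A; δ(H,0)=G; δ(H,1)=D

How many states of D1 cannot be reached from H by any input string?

3

BFS from H reaches {C, D, F, G, H}; the 3 state(s) A, B, E are never visited.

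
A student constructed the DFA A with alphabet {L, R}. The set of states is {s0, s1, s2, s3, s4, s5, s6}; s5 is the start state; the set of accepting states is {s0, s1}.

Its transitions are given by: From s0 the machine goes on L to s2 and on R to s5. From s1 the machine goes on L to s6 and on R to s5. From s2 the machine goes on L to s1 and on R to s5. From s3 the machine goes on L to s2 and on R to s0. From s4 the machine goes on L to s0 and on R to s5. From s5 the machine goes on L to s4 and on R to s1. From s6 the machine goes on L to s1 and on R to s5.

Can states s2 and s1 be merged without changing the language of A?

Reachable states from the start: {s0,s1,s2,s4,s5,s6}. Unreachable: {s3} — drop them.
Initial partition by acceptance: {s0,s1} | {s2,s4,s5,s6}.
Refine {s2,s4,s5,s6} on symbol L: members go to different blocks, giving {s2,s4,s6} and {s5}.
No further refinement is possible. Final partition (3 blocks): {s0,s1} | {s2,s4,s6} | {s5}.
s2 and s1 end up in different blocks, so they are distinguishable. For instance, the string 'ε' is accepted from only s1.

No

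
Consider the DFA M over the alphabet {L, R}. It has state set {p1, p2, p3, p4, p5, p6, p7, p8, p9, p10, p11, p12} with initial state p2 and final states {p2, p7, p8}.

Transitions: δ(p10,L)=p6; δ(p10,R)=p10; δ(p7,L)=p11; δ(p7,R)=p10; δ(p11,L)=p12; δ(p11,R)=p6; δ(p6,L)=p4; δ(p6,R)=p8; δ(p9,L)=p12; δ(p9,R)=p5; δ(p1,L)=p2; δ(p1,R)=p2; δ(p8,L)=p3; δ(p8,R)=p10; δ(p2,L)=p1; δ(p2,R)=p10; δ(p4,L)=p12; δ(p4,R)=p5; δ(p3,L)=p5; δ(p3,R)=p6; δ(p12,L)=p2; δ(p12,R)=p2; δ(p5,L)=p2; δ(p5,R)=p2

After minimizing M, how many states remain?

First remove the unreachable states {p7,p9,p11}; 9 states remain.
Initial partition by acceptance: {p2,p8} | {p1,p3,p4,p5,p6,p10,p12}.
Refine {p1,p3,p4,p5,p6,p10,p12} on symbol L: members go to different blocks, giving {p3,p4,p6,p10} and {p1,p5,p12}.
Split {p2,p8} by δ(·,L) → {p2} and {p8}.
Refine {p3,p4,p6,p10} on symbol L: members go to different blocks, giving {p3,p4} and {p6,p10}.
On input R, block {p3,p4} splits into {p3} and {p4}.
Split {p6,p10} by δ(·,L) → {p6} and {p10}.
Stable partition: {p2} | {p3} | {p1,p5,p12} | {p8} | {p6} | {p4} | {p10} — 7 equivalence classes.

7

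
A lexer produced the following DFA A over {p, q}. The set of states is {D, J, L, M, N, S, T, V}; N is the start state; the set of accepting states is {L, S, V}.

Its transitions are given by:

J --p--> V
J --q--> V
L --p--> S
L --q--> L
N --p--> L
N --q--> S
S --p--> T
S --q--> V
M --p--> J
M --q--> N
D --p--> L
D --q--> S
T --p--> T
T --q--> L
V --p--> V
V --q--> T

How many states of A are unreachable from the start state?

BFS from N reaches {L, N, S, T, V}; the 3 state(s) D, J, M are never visited.

3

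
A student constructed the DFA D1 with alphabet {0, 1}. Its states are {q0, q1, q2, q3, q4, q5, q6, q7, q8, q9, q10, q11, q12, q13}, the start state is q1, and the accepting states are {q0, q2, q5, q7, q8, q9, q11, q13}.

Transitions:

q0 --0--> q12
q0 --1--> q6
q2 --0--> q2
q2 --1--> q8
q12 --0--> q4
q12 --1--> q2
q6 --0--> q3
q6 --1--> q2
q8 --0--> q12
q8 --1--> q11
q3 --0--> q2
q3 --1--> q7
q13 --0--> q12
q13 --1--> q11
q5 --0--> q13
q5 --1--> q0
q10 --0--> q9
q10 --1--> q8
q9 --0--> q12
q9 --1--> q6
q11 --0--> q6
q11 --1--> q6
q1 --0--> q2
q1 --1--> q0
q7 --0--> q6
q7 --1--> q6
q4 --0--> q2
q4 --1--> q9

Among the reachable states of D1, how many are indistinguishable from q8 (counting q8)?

1

First remove the unreachable states {q5,q10,q13}; 11 states remain.
Initial partition by acceptance: {q0,q2,q7,q8,q9,q11} | {q1,q3,q4,q6,q12}.
On input 0, block {q0,q2,q7,q8,q9,q11} splits into {q0,q7,q8,q9,q11} and {q2}.
Split {q0,q7,q8,q9,q11} by δ(·,1) → {q0,q7,q9,q11} and {q8}.
Refine {q1,q3,q4,q6,q12} on symbol 0: members go to different blocks, giving {q1,q3,q4} and {q6,q12}.
The partition is now stable with 5 blocks: {q0,q7,q9,q11} | {q1,q3,q4} | {q2} | {q8} | {q6,q12}.
The equivalence class containing q8 is {q8}, of size 1.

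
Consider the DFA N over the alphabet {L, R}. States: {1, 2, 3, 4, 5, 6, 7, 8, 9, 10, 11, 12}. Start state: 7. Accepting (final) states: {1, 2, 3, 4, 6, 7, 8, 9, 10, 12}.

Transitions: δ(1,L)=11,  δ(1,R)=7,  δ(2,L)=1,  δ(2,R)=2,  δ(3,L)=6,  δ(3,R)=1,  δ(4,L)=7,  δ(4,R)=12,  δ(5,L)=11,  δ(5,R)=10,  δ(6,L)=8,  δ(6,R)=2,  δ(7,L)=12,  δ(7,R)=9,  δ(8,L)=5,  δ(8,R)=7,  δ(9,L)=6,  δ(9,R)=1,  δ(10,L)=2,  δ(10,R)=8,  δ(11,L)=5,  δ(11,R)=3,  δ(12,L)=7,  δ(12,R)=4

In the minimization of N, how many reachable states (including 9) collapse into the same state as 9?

3

Initial partition by acceptance: {1,2,3,4,6,7,8,9,10,12} | {5,11}.
Split {1,2,3,4,6,7,8,9,10,12} by δ(·,L) → {2,3,4,6,7,9,10,12} and {1,8}.
On input L, block {2,3,4,6,7,9,10,12} splits into {3,4,7,9,10,12} and {2,6}.
Refine {3,4,7,9,10,12} on symbol L: members go to different blocks, giving {3,9,10} and {4,7,12}.
Split {4,7,12} by δ(·,R) → {4,12} and {7}.
No further refinement is possible. Final partition (6 blocks): {3,9,10} | {5,11} | {1,8} | {2,6} | {4,12} | {7}.
The equivalence class containing 9 is {3,9,10}, of size 3.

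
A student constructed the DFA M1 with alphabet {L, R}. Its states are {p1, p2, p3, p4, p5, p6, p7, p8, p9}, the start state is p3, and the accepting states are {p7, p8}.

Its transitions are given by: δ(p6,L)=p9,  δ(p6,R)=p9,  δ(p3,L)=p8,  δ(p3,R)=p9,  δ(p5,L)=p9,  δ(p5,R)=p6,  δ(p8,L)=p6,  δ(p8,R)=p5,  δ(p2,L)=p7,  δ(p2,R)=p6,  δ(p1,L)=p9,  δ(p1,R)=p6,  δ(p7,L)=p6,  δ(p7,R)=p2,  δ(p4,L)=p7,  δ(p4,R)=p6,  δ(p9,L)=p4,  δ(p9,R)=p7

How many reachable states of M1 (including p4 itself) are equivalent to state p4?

2

States {p1} cannot be reached from the start state, so discard them.
P0 = {p7,p8} | {p2,p3,p4,p5,p6,p9}.
Refine {p2,p3,p4,p5,p6,p9} on symbol L: members go to different blocks, giving {p2,p3,p4} and {p5,p6,p9}.
Split {p7,p8} by δ(·,R) → {p7} and {p8}.
Split {p2,p3,p4} by δ(·,L) → {p2,p4} and {p3}.
Split {p5,p6,p9} by δ(·,L) → {p5,p6} and {p9}.
Refine {p5,p6} on symbol R: members go to different blocks, giving {p5} and {p6}.
Stable partition: {p7} | {p2,p4} | {p5} | {p8} | {p3} | {p9} | {p6} — 7 equivalence classes.
The equivalence class containing p4 is {p2,p4}, of size 2.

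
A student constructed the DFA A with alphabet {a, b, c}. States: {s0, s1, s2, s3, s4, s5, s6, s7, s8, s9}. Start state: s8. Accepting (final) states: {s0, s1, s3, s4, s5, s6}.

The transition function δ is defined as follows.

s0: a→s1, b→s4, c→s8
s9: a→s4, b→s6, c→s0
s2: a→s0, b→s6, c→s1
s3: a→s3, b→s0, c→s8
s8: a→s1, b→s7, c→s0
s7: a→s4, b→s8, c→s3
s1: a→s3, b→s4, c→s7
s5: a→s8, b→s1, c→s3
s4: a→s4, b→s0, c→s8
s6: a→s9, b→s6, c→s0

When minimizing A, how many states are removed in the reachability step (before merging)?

No path from s8 leads to s2, s5, s6, s9; the other 6 states are all reachable.

4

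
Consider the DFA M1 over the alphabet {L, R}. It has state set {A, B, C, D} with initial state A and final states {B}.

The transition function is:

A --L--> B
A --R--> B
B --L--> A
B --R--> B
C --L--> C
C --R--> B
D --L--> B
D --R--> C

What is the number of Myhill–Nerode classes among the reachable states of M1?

Reachable states from the start: {A,B}. Unreachable: {C,D} — drop them.
Initial partition by acceptance: {B} | {A}.
No further refinement is possible. Final partition (2 blocks): {B} | {A}.

2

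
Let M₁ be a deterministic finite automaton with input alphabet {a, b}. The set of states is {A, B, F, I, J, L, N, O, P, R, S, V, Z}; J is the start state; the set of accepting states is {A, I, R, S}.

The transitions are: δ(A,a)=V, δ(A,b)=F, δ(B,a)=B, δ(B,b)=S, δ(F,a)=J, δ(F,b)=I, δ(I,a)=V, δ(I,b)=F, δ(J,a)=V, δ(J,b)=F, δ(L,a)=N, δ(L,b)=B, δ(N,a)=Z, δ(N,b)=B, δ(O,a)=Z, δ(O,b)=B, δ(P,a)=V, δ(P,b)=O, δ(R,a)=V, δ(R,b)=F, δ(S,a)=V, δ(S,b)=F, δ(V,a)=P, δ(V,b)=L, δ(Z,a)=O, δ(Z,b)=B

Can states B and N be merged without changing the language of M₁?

No

States {A,R} cannot be reached from the start state, so discard them.
Start with accepting vs non-accepting: {I,S} | {B,F,J,L,N,O,P,V,Z}.
Split {B,F,J,L,N,O,P,V,Z} by δ(·,b) → {J,L,N,O,P,V,Z} and {B,F}.
On input b, block {J,L,N,O,P,V,Z} splits into {J,L,N,O,Z} and {P,V}.
On input a, block {J,L,N,O,Z} splits into {L,N,O,Z} and {J}.
Refine {B,F} on symbol a: members go to different blocks, giving {F} and {B}.
Stable partition: {I,S} | {L,N,O,Z} | {F} | {P,V} | {J} | {B} — 6 equivalence classes.
B and N end up in different blocks, so they are distinguishable. For instance, the string 'b' is accepted from only B.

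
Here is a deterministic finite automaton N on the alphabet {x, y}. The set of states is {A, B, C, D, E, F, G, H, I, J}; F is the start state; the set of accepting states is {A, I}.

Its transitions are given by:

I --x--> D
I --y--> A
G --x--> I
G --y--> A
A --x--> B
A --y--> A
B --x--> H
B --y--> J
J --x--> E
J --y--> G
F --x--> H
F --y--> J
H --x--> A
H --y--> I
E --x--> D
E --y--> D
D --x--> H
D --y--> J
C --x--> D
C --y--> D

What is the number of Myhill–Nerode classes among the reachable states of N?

First remove the unreachable states {C}; 9 states remain.
Start with accepting vs non-accepting: {A,I} | {B,D,E,F,G,H,J}.
On input x, block {B,D,E,F,G,H,J} splits into {B,D,E,F,J} and {G,H}.
On input x, block {B,D,E,F,J} splits into {B,D,F} and {E,J}.
Refine {E,J} on symbol x: members go to different blocks, giving {E} and {J}.
Stable partition: {A,I} | {B,D,F} | {G,H} | {E} | {J} — 5 equivalence classes.

5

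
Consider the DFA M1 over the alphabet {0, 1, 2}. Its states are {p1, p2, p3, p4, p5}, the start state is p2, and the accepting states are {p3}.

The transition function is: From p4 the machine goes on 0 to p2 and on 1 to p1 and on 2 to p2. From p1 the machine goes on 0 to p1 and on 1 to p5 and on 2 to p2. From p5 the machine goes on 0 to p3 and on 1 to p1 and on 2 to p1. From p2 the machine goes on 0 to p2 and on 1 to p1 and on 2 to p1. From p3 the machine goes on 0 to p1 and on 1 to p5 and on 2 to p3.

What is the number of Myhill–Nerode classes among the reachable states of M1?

4

First remove the unreachable states {p4}; 4 states remain.
Start with accepting vs non-accepting: {p3} | {p1,p2,p5}.
Split {p1,p2,p5} by δ(·,0) → {p1,p2} and {p5}.
Split {p1,p2} by δ(·,1) → {p1} and {p2}.
No further refinement is possible. Final partition (4 blocks): {p3} | {p1} | {p5} | {p2}.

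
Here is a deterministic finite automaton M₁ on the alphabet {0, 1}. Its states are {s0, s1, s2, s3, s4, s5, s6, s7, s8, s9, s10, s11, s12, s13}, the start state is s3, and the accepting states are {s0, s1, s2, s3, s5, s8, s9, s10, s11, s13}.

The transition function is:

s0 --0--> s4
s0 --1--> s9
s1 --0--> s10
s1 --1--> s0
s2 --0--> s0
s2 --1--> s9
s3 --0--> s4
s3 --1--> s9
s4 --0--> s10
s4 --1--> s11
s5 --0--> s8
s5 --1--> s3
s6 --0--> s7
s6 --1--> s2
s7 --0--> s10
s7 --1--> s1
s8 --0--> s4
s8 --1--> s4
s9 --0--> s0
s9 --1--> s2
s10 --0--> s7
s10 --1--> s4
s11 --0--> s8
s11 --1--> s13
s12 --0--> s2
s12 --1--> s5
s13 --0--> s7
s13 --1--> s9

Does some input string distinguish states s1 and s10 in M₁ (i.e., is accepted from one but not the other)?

Yes

States {s5,s6,s12} cannot be reached from the start state, so discard them.
Initial partition by acceptance: {s0,s1,s2,s3,s8,s9,s10,s11,s13} | {s4,s7}.
Split {s0,s1,s2,s3,s8,s9,s10,s11,s13} by δ(·,0) → {s0,s3,s8,s10,s13} and {s1,s2,s9,s11}.
On input 1, block {s0,s3,s8,s10,s13} splits into {s0,s3,s13} and {s8,s10}.
Refine {s1,s2,s9,s11} on symbol 0: members go to different blocks, giving {s1,s11} and {s2,s9}.
No further refinement is possible. Final partition (5 blocks): {s0,s3,s13} | {s4,s7} | {s1,s11} | {s8,s10} | {s2,s9}.
s1 and s10 end up in different blocks, so they are distinguishable. For instance, the string '0' is accepted from only s1.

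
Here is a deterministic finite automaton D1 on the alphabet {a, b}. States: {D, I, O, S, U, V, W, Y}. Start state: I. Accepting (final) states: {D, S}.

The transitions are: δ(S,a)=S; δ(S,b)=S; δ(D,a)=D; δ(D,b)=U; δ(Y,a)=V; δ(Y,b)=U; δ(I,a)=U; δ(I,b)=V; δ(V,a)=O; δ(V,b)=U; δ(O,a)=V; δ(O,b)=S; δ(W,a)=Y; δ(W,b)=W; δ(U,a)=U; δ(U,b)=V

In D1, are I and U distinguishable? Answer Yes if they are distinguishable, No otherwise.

Reachable states from the start: {I,O,S,U,V}. Unreachable: {D,W,Y} — drop them.
Start with accepting vs non-accepting: {S} | {I,O,U,V}.
Split {I,O,U,V} by δ(·,b) → {I,U,V} and {O}.
On input a, block {I,U,V} splits into {I,U} and {V}.
Stable partition: {S} | {I,U} | {O} | {V} — 4 equivalence classes.
I and U lie in the same block of the stable partition, so they are equivalent — no string distinguishes them.

No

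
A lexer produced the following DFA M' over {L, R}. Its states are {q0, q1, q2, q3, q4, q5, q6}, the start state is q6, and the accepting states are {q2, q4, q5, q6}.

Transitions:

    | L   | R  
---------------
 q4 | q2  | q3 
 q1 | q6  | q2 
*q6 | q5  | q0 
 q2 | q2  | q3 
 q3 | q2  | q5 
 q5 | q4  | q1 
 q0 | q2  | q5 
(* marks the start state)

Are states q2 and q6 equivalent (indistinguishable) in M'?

Yes

Every state is reachable, so we keep all 7.
Initial partition by acceptance: {q2,q4,q5,q6} | {q0,q1,q3}.
The partition is now stable with 2 blocks: {q2,q4,q5,q6} | {q0,q1,q3}.
q2 and q6 lie in the same block of the stable partition, so they are equivalent — no string distinguishes them.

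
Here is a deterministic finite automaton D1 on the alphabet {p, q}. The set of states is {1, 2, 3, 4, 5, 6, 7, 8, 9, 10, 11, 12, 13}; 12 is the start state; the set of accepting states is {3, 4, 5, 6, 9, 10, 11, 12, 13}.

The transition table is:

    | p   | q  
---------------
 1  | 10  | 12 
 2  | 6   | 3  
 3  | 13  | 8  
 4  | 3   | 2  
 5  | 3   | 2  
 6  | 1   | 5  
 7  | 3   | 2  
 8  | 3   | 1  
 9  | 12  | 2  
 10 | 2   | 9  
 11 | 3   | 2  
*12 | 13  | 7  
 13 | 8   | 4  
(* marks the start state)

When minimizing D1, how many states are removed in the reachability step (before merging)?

No path from 12 leads to 11; the other 12 states are all reachable.

1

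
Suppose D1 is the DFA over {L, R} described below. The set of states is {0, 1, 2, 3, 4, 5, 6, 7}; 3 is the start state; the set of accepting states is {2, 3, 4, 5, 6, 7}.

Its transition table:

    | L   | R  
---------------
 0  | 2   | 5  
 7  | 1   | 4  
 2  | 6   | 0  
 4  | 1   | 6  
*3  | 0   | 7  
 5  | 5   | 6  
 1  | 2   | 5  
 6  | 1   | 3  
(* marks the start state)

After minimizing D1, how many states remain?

All states are reachable from the start state.
Start with accepting vs non-accepting: {2,3,4,5,6,7} | {0,1}.
Refine {2,3,4,5,6,7} on symbol L: members go to different blocks, giving {3,4,6,7} and {2,5}.
Refine {2,5} on symbol L: members go to different blocks, giving {2} and {5}.
The partition is now stable with 4 blocks: {3,4,6,7} | {0,1} | {2} | {5}.

4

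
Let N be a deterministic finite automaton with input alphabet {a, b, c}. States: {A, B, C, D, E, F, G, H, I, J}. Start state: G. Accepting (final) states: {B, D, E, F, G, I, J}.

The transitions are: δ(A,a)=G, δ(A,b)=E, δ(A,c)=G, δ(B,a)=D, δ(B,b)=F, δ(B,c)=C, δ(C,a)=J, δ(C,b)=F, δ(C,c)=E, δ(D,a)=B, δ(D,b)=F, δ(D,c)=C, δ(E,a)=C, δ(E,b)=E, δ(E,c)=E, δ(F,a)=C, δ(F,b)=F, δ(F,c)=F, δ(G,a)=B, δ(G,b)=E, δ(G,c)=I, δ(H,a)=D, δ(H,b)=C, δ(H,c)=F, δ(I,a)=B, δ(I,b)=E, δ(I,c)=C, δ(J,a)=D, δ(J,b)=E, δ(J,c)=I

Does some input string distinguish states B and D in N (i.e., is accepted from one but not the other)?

Reachable states from the start: {B,C,D,E,F,G,I,J}. Unreachable: {A,H} — drop them.
Initial partition by acceptance: {B,D,E,F,G,I,J} | {C}.
Refine {B,D,E,F,G,I,J} on symbol a: members go to different blocks, giving {B,D,G,I,J} and {E,F}.
On input c, block {B,D,G,I,J} splits into {B,D,I} and {G,J}.
The partition is now stable with 4 blocks: {B,D,I} | {C} | {E,F} | {G,J}.
B and D lie in the same block of the stable partition, so they are equivalent — no string distinguishes them.

No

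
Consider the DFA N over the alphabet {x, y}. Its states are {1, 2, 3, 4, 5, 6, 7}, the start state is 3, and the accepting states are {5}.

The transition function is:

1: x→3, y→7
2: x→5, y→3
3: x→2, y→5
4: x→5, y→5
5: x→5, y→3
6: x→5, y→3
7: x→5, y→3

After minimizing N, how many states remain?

3

Reachable states from the start: {2,3,5}. Unreachable: {1,4,6,7} — drop them.
P0 = {5} | {2,3}.
Split {2,3} by δ(·,x) → {2} and {3}.
Stable partition: {5} | {2} | {3} — 3 equivalence classes.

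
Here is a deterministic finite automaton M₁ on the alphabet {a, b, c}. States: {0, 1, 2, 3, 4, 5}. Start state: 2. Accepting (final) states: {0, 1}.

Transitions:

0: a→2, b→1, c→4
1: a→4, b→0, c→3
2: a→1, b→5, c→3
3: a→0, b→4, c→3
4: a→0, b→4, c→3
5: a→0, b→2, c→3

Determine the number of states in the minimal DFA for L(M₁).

2

All states are reachable from the start state.
Start with accepting vs non-accepting: {0,1} | {2,3,4,5}.
Stable partition: {0,1} | {2,3,4,5} — 2 equivalence classes.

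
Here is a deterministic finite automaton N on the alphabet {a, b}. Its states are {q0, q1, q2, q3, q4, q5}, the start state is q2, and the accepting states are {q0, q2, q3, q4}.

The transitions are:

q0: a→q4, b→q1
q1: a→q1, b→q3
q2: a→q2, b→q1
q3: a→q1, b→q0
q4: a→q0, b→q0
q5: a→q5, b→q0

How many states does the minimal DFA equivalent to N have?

States {q5} cannot be reached from the start state, so discard them.
P0 = {q0,q2,q3,q4} | {q1}.
Split {q0,q2,q3,q4} by δ(·,a) → {q0,q2,q4} and {q3}.
Refine {q0,q2,q4} on symbol b: members go to different blocks, giving {q0,q2} and {q4}.
Split {q0,q2} by δ(·,a) → {q0} and {q2}.
Stable partition: {q0} | {q1} | {q3} | {q4} | {q2} — 5 equivalence classes.

5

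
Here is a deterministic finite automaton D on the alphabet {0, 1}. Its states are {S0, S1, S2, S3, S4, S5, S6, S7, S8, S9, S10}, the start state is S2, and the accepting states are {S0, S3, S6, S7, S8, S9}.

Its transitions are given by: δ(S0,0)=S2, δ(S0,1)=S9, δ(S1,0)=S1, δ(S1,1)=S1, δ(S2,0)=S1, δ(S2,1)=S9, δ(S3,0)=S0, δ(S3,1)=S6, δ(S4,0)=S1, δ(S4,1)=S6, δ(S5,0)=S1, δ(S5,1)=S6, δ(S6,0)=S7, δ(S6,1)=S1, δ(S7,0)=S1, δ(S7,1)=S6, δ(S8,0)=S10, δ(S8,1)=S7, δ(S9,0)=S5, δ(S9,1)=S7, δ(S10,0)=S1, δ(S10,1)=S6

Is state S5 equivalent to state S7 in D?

No

First remove the unreachable states {S0,S3,S4,S8,S10}; 6 states remain.
Initial partition by acceptance: {S6,S7,S9} | {S1,S2,S5}.
Split {S6,S7,S9} by δ(·,0) → {S7,S9} and {S6}.
On input 1, block {S7,S9} splits into {S7} and {S9}.
Refine {S1,S2,S5} on symbol 1: members go to different blocks, giving {S1} and {S2} and {S5}.
Stable partition: {S7} | {S1} | {S6} | {S9} | {S2} | {S5} — 6 equivalence classes.
S5 and S7 end up in different blocks, so they are distinguishable. For instance, the string 'ε' is accepted from only S7.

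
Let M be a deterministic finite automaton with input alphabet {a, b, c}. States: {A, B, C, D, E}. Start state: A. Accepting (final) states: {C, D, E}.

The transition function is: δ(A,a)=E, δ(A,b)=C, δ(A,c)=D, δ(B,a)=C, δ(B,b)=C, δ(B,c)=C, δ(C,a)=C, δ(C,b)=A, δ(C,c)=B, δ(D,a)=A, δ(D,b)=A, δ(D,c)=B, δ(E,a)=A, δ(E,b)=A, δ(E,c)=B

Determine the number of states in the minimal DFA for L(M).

Every state is reachable, so we keep all 5.
P0 = {C,D,E} | {A,B}.
Refine {C,D,E} on symbol a: members go to different blocks, giving {D,E} and {C}.
Split {A,B} by δ(·,a) → {A} and {B}.
The partition is now stable with 4 blocks: {D,E} | {A} | {C} | {B}.

4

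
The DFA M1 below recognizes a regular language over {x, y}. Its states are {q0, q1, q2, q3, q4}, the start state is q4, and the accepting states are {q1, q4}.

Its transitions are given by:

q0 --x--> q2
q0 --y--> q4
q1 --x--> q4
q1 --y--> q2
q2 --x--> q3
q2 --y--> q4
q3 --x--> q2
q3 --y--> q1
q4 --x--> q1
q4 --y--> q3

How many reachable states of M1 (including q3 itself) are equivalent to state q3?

First remove the unreachable states {q0}; 4 states remain.
P0 = {q1,q4} | {q2,q3}.
No further refinement is possible. Final partition (2 blocks): {q1,q4} | {q2,q3}.
State q3 belongs to the block {q2,q3}, which has 2 states.

2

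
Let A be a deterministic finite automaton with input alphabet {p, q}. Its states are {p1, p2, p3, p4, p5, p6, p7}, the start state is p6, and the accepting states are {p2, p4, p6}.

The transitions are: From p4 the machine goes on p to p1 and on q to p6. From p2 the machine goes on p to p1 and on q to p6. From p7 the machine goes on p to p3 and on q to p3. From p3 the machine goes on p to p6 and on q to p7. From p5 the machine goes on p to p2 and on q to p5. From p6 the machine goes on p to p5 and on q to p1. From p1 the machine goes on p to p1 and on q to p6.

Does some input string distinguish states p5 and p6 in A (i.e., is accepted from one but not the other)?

Yes

Reachable states from the start: {p1,p2,p5,p6}. Unreachable: {p3,p4,p7} — drop them.
P0 = {p2,p6} | {p1,p5}.
On input q, block {p2,p6} splits into {p2} and {p6}.
Split {p1,p5} by δ(·,p) → {p1} and {p5}.
No further refinement is possible. Final partition (4 blocks): {p2} | {p1} | {p6} | {p5}.
p5 and p6 end up in different blocks, so they are distinguishable. For instance, the string 'ε' is accepted from only p6.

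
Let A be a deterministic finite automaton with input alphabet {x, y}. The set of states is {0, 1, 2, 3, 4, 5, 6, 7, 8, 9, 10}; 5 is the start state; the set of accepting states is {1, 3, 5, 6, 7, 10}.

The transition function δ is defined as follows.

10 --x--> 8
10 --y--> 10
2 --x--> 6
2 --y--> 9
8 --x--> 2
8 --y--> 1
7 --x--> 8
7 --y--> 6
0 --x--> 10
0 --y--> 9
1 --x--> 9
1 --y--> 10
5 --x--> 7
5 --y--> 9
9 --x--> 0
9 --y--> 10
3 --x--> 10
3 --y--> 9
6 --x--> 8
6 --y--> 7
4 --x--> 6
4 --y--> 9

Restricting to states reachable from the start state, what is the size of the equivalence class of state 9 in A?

2

States {3,4} cannot be reached from the start state, so discard them.
P0 = {1,5,6,7,10} | {0,2,8,9}.
Split {1,5,6,7,10} by δ(·,x) → {1,6,7,10} and {5}.
Split {0,2,8,9} by δ(·,x) → {0,2} and {8,9}.
The partition is now stable with 4 blocks: {1,6,7,10} | {0,2} | {5} | {8,9}.
The equivalence class containing 9 is {8,9}, of size 2.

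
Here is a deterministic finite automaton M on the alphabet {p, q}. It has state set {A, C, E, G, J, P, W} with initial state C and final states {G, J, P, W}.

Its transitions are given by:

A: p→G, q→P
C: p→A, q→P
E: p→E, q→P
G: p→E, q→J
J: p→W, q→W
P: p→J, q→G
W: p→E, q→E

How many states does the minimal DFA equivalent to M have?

P0 = {G,J,P,W} | {A,C,E}.
Refine {G,J,P,W} on symbol p: members go to different blocks, giving {G,W} and {J,P}.
Split {G,W} by δ(·,q) → {G} and {W}.
Split {A,C,E} by δ(·,p) → {C,E} and {A}.
Refine {C,E} on symbol p: members go to different blocks, giving {E} and {C}.
Split {J,P} by δ(·,p) → {J} and {P}.
No further refinement is possible. Final partition (7 blocks): {G} | {E} | {J} | {W} | {A} | {C} | {P}.

7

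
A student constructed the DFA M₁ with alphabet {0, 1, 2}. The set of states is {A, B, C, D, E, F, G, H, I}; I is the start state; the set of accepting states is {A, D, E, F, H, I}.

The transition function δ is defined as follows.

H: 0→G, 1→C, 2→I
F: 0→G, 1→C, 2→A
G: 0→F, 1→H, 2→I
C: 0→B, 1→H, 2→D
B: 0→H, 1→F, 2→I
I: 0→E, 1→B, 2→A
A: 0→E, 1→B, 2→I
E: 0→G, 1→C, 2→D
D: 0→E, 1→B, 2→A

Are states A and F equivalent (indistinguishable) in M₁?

All states are reachable from the start state.
P0 = {A,D,E,F,H,I} | {B,C,G}.
Refine {A,D,E,F,H,I} on symbol 0: members go to different blocks, giving {A,D,I} and {E,F,H}.
On input 0, block {B,C,G} splits into {B,G} and {C}.
No further refinement is possible. Final partition (4 blocks): {A,D,I} | {B,G} | {E,F,H} | {C}.
A and F end up in different blocks, so they are distinguishable. For instance, the string '0' is accepted from only A.

No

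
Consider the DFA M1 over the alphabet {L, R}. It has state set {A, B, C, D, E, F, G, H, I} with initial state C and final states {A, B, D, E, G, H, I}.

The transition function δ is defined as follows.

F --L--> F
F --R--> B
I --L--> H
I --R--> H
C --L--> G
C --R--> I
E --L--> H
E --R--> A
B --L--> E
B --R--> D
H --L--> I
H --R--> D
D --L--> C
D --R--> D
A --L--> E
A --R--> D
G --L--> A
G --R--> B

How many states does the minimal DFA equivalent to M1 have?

States {F} cannot be reached from the start state, so discard them.
Start with accepting vs non-accepting: {A,B,D,E,G,H,I} | {C}.
Refine {A,B,D,E,G,H,I} on symbol L: members go to different blocks, giving {A,B,E,G,H,I} and {D}.
Refine {A,B,E,G,H,I} on symbol R: members go to different blocks, giving {A,B,H} and {E,G,I}.
No further refinement is possible. Final partition (4 blocks): {A,B,H} | {C} | {D} | {E,G,I}.

4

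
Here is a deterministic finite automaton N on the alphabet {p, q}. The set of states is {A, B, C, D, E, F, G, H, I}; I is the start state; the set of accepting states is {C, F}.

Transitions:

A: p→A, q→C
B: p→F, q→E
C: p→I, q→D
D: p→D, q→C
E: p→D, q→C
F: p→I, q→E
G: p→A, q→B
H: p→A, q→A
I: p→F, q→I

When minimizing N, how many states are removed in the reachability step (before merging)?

4

BFS from I reaches {C, D, E, F, I}; the 4 state(s) A, B, G, H are never visited.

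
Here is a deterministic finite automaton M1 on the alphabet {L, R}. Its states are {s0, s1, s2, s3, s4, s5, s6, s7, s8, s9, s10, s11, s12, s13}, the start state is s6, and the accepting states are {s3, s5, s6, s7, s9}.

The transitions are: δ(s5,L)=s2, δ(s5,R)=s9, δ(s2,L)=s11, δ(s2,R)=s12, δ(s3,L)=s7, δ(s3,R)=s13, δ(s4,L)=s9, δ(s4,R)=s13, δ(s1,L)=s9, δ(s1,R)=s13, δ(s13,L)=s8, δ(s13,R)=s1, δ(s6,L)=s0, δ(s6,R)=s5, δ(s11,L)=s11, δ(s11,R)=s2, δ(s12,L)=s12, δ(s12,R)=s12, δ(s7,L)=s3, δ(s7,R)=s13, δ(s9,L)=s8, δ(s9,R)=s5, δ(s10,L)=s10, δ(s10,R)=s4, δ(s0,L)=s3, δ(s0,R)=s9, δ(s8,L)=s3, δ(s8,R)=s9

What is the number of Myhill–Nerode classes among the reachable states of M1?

7

First remove the unreachable states {s4,s10}; 12 states remain.
P0 = {s3,s5,s6,s7,s9} | {s0,s1,s2,s8,s11,s12,s13}.
Split {s3,s5,s6,s7,s9} by δ(·,L) → {s5,s6,s9} and {s3,s7}.
Split {s0,s1,s2,s8,s11,s12,s13} by δ(·,L) → {s2,s11,s12,s13} and {s0,s8} and {s1}.
Refine {s5,s6,s9} on symbol L: members go to different blocks, giving {s6,s9} and {s5}.
Refine {s2,s11,s12,s13} on symbol L: members go to different blocks, giving {s2,s11,s12} and {s13}.
Stable partition: {s6,s9} | {s2,s11,s12} | {s3,s7} | {s0,s8} | {s1} | {s5} | {s13} — 7 equivalence classes.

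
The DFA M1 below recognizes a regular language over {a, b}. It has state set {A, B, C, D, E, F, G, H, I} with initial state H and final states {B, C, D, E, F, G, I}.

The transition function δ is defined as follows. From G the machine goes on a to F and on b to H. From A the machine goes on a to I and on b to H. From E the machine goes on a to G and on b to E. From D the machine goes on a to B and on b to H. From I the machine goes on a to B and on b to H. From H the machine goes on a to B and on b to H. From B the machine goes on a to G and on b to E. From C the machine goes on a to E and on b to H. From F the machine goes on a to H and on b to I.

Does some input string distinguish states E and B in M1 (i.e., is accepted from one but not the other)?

Reachable states from the start: {B,E,F,G,H,I}. Unreachable: {A,C,D} — drop them.
P0 = {B,E,F,G,I} | {H}.
On input a, block {B,E,F,G,I} splits into {B,E,G,I} and {F}.
On input a, block {B,E,G,I} splits into {B,E,I} and {G}.
On input a, block {B,E,I} splits into {B,E} and {I}.
The partition is now stable with 5 blocks: {B,E} | {H} | {F} | {G} | {I}.
E and B lie in the same block of the stable partition, so they are equivalent — no string distinguishes them.

No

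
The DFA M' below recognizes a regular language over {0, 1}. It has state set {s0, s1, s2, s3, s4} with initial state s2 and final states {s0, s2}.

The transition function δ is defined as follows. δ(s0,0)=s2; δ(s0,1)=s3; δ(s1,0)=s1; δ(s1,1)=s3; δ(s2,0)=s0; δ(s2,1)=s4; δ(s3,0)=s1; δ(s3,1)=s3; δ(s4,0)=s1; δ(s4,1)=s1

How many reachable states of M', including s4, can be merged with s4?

Start with accepting vs non-accepting: {s0,s2} | {s1,s3,s4}.
The partition is now stable with 2 blocks: {s0,s2} | {s1,s3,s4}.
State s4 belongs to the block {s1,s3,s4}, which has 3 states.

3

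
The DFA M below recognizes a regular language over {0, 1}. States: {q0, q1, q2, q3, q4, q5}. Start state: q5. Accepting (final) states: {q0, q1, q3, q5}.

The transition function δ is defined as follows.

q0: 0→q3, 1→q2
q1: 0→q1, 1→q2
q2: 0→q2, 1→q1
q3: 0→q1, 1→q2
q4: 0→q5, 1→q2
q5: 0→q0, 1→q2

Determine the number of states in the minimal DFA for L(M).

States {q4} cannot be reached from the start state, so discard them.
P0 = {q0,q1,q3,q5} | {q2}.
No further refinement is possible. Final partition (2 blocks): {q0,q1,q3,q5} | {q2}.

2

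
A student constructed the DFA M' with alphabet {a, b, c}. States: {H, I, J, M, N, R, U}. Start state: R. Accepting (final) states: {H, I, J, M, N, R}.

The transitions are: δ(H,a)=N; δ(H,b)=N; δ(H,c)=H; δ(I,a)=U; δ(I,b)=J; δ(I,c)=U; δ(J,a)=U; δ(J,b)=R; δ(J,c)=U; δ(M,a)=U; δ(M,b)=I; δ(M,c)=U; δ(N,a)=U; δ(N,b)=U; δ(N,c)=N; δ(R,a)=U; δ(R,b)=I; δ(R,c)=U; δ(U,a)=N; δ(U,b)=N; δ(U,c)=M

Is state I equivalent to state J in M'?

Yes

First remove the unreachable states {H}; 6 states remain.
P0 = {I,J,M,N,R} | {U}.
Split {I,J,M,N,R} by δ(·,b) → {I,J,M,R} and {N}.
Stable partition: {I,J,M,R} | {U} | {N} — 3 equivalence classes.
I and J lie in the same block of the stable partition, so they are equivalent — no string distinguishes them.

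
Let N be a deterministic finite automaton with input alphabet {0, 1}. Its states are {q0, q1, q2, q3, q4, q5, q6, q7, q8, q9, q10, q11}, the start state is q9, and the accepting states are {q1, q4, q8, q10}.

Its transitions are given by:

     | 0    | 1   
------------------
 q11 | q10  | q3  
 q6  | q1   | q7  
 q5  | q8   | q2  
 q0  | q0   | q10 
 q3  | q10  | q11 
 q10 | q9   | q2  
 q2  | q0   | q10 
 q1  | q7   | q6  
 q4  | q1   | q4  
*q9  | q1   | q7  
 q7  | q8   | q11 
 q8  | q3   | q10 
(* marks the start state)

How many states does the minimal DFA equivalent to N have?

7

Reachable states from the start: {q0,q1,q2,q3,q6,q7,q8,q9,q10,q11}. Unreachable: {q4,q5} — drop them.
Initial partition by acceptance: {q1,q8,q10} | {q0,q2,q3,q6,q7,q9,q11}.
On input 1, block {q1,q8,q10} splits into {q1,q10} and {q8}.
Refine {q0,q2,q3,q6,q7,q9,q11} on symbol 0: members go to different blocks, giving {q3,q6,q9,q11} and {q0,q2} and {q7}.
On input 0, block {q1,q10} splits into {q1} and {q10}.
Refine {q3,q6,q9,q11} on symbol 0: members go to different blocks, giving {q3,q11} and {q6,q9}.
Stable partition: {q1} | {q3,q11} | {q8} | {q0,q2} | {q7} | {q10} | {q6,q9} — 7 equivalence classes.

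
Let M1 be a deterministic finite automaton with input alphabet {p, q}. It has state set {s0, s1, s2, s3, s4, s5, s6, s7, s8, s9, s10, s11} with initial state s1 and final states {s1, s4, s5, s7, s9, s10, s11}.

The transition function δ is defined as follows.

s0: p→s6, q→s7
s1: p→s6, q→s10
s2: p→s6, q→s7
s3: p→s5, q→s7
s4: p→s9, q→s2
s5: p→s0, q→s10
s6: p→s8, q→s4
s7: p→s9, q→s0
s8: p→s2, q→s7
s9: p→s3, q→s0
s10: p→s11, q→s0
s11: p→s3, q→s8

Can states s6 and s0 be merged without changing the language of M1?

Start with accepting vs non-accepting: {s1,s4,s5,s7,s9,s10,s11} | {s0,s2,s3,s6,s8}.
Split {s1,s4,s5,s7,s9,s10,s11} by δ(·,p) → {s1,s5,s9,s11} and {s4,s7,s10}.
On input q, block {s1,s5,s9,s11} splits into {s1,s5} and {s9,s11}.
Refine {s0,s2,s3,s6,s8} on symbol p: members go to different blocks, giving {s0,s2,s6,s8} and {s3}.
The partition is now stable with 5 blocks: {s1,s5} | {s0,s2,s6,s8} | {s4,s7,s10} | {s9,s11} | {s3}.
s6 and s0 lie in the same block of the stable partition, so they are equivalent — no string distinguishes them.

Yes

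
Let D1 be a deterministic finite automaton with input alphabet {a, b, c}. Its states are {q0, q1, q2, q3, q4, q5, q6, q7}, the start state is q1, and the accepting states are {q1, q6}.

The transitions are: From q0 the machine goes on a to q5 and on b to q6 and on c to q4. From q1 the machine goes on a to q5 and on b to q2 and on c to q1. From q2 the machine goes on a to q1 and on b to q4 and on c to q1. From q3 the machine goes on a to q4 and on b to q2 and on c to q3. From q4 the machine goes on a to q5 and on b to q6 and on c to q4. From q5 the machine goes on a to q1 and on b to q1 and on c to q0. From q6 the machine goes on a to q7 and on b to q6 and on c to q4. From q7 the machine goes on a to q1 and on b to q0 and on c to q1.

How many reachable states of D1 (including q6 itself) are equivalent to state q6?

States {q3} cannot be reached from the start state, so discard them.
Start with accepting vs non-accepting: {q1,q6} | {q0,q2,q4,q5,q7}.
Split {q1,q6} by δ(·,b) → {q1} and {q6}.
Refine {q0,q2,q4,q5,q7} on symbol a: members go to different blocks, giving {q2,q5,q7} and {q0,q4}.
Refine {q2,q5,q7} on symbol b: members go to different blocks, giving {q2,q7} and {q5}.
The partition is now stable with 5 blocks: {q1} | {q2,q7} | {q6} | {q0,q4} | {q5}.
The equivalence class containing q6 is {q6}, of size 1.

1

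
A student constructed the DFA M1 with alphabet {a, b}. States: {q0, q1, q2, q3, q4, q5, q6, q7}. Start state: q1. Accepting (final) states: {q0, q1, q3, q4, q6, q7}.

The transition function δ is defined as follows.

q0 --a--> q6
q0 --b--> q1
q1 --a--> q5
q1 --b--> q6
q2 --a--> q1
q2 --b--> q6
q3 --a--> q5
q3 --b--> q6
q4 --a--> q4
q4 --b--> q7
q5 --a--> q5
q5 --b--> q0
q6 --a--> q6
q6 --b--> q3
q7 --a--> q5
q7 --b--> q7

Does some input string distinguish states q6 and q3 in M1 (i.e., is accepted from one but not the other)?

First remove the unreachable states {q2,q4,q7}; 5 states remain.
P0 = {q0,q1,q3,q6} | {q5}.
Split {q0,q1,q3,q6} by δ(·,a) → {q0,q6} and {q1,q3}.
The partition is now stable with 3 blocks: {q0,q6} | {q5} | {q1,q3}.
q6 and q3 end up in different blocks, so they are distinguishable. For instance, the string 'a' is accepted from only q6.

Yes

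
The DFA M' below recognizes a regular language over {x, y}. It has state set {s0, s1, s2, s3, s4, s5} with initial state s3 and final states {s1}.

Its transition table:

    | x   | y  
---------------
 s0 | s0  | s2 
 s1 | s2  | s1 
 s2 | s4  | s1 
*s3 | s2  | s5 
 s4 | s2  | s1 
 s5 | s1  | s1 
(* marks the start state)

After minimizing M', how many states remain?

States {s0} cannot be reached from the start state, so discard them.
P0 = {s1} | {s2,s3,s4,s5}.
On input x, block {s2,s3,s4,s5} splits into {s2,s3,s4} and {s5}.
On input y, block {s2,s3,s4} splits into {s2,s4} and {s3}.
No further refinement is possible. Final partition (4 blocks): {s1} | {s2,s4} | {s5} | {s3}.

4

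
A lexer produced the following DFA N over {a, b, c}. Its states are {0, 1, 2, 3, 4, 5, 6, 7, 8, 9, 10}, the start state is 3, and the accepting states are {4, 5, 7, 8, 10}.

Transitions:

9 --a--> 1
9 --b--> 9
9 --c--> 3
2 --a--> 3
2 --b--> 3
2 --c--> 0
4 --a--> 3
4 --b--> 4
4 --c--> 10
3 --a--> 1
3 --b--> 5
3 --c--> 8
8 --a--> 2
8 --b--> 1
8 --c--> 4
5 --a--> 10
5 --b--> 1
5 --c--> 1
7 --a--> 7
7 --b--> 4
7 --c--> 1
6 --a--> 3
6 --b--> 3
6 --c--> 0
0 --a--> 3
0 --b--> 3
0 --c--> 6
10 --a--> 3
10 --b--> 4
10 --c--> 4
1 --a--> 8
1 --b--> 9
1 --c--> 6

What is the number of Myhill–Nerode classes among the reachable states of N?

7

Reachable states from the start: {0,1,2,3,4,5,6,8,9,10}. Unreachable: {7} — drop them.
P0 = {4,5,8,10} | {0,1,2,3,6,9}.
On input a, block {4,5,8,10} splits into {4,8,10} and {5}.
Split {4,8,10} by δ(·,b) → {4,10} and {8}.
Refine {0,1,2,3,6,9} on symbol a: members go to different blocks, giving {0,2,3,6,9} and {1}.
On input a, block {0,2,3,6,9} splits into {0,2,6} and {3,9}.
Split {3,9} by δ(·,b) → {3} and {9}.
Stable partition: {4,10} | {0,2,6} | {5} | {8} | {1} | {3} | {9} — 7 equivalence classes.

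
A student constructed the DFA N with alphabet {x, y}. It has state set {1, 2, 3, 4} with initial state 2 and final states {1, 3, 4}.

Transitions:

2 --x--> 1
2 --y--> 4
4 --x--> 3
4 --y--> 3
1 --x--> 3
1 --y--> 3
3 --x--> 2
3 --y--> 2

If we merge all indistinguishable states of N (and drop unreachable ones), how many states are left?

All states are reachable from the start state.
Start with accepting vs non-accepting: {1,3,4} | {2}.
Refine {1,3,4} on symbol x: members go to different blocks, giving {1,4} and {3}.
The partition is now stable with 3 blocks: {1,4} | {2} | {3}.

3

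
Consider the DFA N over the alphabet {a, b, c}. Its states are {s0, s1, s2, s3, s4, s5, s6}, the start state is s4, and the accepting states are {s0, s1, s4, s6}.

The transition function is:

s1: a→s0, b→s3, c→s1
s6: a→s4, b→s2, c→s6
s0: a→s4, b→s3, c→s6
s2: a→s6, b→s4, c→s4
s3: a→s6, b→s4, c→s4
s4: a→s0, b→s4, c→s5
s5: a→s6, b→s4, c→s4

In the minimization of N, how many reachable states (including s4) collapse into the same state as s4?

1

Reachable states from the start: {s0,s2,s3,s4,s5,s6}. Unreachable: {s1} — drop them.
P0 = {s0,s4,s6} | {s2,s3,s5}.
Refine {s0,s4,s6} on symbol b: members go to different blocks, giving {s0,s6} and {s4}.
No further refinement is possible. Final partition (3 blocks): {s0,s6} | {s2,s3,s5} | {s4}.
State s4 belongs to the block {s4}, which has 1 states.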